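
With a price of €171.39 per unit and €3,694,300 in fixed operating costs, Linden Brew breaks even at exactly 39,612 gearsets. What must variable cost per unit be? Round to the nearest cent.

€78.13

At break-even, FC = Q × (P − VC), so P − VC = €3,694,300 ÷ 39,612 = €93.2621.
Hence VC = price − CM = €171.39 − €93.2621 = €78.13.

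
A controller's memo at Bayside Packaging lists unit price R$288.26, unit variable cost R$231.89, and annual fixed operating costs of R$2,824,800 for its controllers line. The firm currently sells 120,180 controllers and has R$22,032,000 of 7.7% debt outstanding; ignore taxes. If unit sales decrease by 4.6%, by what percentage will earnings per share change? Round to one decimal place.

At 120,180 units, contribution = 120,180 × R$56.37 = R$6,774,546.60.
EBIT = R$6,774,546.60 − R$2,824,800 = R$3,949,746.60.
Interest = R$1,696,464.00, so EBIT − I = R$2,253,282.60.
Degree of combined leverage = contribution ÷ (EBIT − I) = R$6,774,546.60 ÷ R$2,253,282.60 = 3.0065.
%ΔEPS = DCL × %ΔSales = 3.0065 × -4.6% = -13.8%.

-13.8%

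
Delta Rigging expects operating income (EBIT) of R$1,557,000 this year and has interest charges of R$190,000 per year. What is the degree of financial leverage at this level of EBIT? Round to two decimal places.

1.14

Interest = R$190,000.00.
Degree of financial leverage = EBIT / (EBIT − interest) = R$1,557,000 / R$1,367,000.00 = 1.1390.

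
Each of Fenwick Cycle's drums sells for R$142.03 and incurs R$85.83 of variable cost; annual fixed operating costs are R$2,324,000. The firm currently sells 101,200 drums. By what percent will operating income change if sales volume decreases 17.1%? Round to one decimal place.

-28.9%

Total contribution margin = 101,200 × R$56.20 = R$5,687,440.00.
Operating income = contribution − fixed costs = R$5,687,440.00 − R$2,324,000 = R$3,363,440.00.
So DOL = total CM / EBIT = R$5,687,440.00 / R$3,363,440.00 = 1.6910.
Operating income changes by 1.6910 × -17.1% = -28.9%.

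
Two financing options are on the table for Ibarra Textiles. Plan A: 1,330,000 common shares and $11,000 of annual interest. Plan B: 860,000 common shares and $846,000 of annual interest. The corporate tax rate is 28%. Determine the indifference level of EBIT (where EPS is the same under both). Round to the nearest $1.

Set EPS_A = EPS_B: (EBIT − $11,000)(1 − 0.28) ÷ 1,330,000 = (EBIT − $846,000)(1 − 0.28) ÷ 860,000.
The (1 − t) factor cancels: (EBIT − 11,000) × 860,000 = (EBIT − 846,000) × 1,330,000.
EBIT × (1,330,000 − 860,000) = 846,000 × 1,330,000 − 11,000 × 860,000 = 1,115,720,000,000, so EBIT = 1,115,720,000,000 ÷ 470,000 = 2,373,872.34.

$2,373,872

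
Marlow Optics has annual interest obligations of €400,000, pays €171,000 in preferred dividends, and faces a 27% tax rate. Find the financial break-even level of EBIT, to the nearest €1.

Grossing the preferred dividend up to pre-tax terms: €171,000 / (1 − 0.27) = €234,246.58.
Financial break-even EBIT = interest + D_p ÷ (1 − t) = €400,000 + €234,246.58 = €634,246.58.

€634,247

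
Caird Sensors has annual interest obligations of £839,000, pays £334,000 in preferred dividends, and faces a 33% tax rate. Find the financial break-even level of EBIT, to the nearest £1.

Grossing the preferred dividend up to pre-tax terms: £334,000 / (1 − 0.33) = £498,507.46.
EPS = 0 when EBIT covers interest plus the pre-tax preferred burden: £839,000 + £498,507.46 = £1,337,507.46.

£1,337,507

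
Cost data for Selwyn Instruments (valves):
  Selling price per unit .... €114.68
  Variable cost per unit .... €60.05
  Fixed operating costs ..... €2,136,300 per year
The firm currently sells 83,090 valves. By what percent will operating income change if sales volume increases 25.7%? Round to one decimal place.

+48.5%

At 83,090 units, contribution = 83,090 × €54.63 = €4,539,206.70.
EBIT = €4,539,206.70 − €2,136,300 = €2,402,906.70.
DOL = contribution ÷ EBIT = €4,539,206.70 ÷ €2,402,906.70 = 1.8890.
So EBIT moves 1.8890 × (+25.7%) = +48.5%.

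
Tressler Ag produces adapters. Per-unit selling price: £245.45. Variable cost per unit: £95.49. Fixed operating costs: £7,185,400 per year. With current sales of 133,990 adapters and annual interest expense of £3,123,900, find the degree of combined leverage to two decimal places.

Contribution at this volume is 133,990 × £149.96 = £20,093,140.40.
Operating income = contribution − fixed costs = £20,093,140.40 − £7,185,400 = £12,907,740.40. Interest = £3,123,900.00, so EBIT − I = £9,783,840.40.
DCL = contribution ÷ (EBIT − I) = £20,093,140.40 ÷ £9,783,840.40 = 2.0537.

2.05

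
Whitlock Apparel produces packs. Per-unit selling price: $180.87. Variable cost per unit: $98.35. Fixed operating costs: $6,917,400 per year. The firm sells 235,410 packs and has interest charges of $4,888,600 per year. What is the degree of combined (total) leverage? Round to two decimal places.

Total contribution margin = 235,410 × $82.52 = $19,426,033.20.
Subtracting fixed costs: EBIT = $19,426,033.20 − $6,917,400 = $12,508,633.20. Interest = $4,888,600.00.
DOL = $19,426,033.20 ÷ $12,508,633.20 = 1.5530; DFL = $12,508,633.20 ÷ $7,620,033.20 = 1.6415.
Combined leverage = 1.5530 × 1.6415 = 2.5492.

2.55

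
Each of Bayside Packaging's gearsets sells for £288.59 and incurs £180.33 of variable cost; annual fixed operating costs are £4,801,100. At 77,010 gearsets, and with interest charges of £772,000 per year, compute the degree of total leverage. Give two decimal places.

3.02

At 77,010 units, contribution = 77,010 × £108.26 = £8,337,102.60.
Operating income = contribution − fixed costs = £8,337,102.60 − £4,801,100 = £3,536,002.60. Interest = £772,000.00.
DOL = £8,337,102.60 ÷ £3,536,002.60 = 2.3578; DFL = £3,536,002.60 ÷ £2,764,002.60 = 1.2793.
Combined leverage = 2.3578 × 1.2793 = 3.0163.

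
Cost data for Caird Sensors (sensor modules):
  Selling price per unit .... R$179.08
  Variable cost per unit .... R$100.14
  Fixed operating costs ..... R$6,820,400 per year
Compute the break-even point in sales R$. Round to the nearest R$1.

Contribution margin per unit = R$179.08 − R$100.14 = R$78.94, a CM ratio of R$78.94 ÷ R$179.08 = 0.4408.
Break-even revenue = fixed costs × price ÷ CM = R$6,820,400 × R$179.08 ÷ R$78.94 = R$15,472,476.

R$15,472,476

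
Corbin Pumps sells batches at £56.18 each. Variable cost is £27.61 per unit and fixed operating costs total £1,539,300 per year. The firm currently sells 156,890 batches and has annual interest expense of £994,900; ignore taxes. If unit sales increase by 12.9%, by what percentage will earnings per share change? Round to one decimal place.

+29.7%

Total contribution margin = 156,890 × £28.57 = £4,482,347.30.
Subtracting fixed costs: EBIT = £4,482,347.30 − £1,539,300 = £2,943,047.30.
Interest = £994,900.00, so EBIT − I = £1,948,147.30.
Degree of combined leverage = contribution ÷ (EBIT − I) = £4,482,347.30 ÷ £1,948,147.30 = 2.3008.
%ΔEPS = DCL × %ΔSales = 2.3008 × +12.9% = +29.7%.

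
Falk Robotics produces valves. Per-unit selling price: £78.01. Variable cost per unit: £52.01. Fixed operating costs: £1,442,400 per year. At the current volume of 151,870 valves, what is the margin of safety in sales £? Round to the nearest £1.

Contribution margin per unit = £78.01 − £52.01 = £26.00. Break-even units = £1,442,400 ÷ £26.00 = 55,476.92; break-even revenue = 55,476.92 × £78.01 = £4,327,754.77.
Actual sales revenue = 151,870 × £78.01 = £11,847,378.70.
Margin of safety = £11,847,378.70 − £4,327,754.77 = £7,519,624.

£7,519,624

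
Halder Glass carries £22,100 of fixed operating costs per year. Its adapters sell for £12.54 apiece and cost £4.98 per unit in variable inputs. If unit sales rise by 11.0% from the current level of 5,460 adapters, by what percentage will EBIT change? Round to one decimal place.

Contribution at this volume is 5,460 × £7.56 = £41,277.60.
Subtracting fixed costs: EBIT = £41,277.60 − £22,100 = £19,177.60.
DOL = contribution ÷ EBIT = £41,277.60 ÷ £19,177.60 = 2.1524.
So EBIT moves 2.1524 × (+11.0%) = +23.7%.

+23.7%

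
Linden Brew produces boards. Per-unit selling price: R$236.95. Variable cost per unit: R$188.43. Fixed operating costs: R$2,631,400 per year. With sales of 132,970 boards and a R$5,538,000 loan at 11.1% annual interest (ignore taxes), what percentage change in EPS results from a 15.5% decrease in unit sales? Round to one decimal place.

Contribution at this volume is 132,970 × R$48.52 = R$6,451,704.40.
Operating income = contribution − fixed costs = R$6,451,704.40 − R$2,631,400 = R$3,820,304.40.
Interest = R$614,718.00, so EBIT − I = R$3,205,586.40.
DCL = total CM / (EBIT − I) = R$6,451,704.40 / R$3,205,586.40 = 2.0126.
%ΔEPS = DCL × %ΔSales = 2.0126 × -15.5% = -31.2%.

-31.2%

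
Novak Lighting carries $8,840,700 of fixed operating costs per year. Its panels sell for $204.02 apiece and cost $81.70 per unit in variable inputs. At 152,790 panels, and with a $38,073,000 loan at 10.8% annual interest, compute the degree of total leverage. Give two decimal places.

Total contribution margin = 152,790 × $122.32 = $18,689,272.80.
Subtracting fixed costs: EBIT = $18,689,272.80 − $8,840,700 = $9,848,572.80. Interest = $4,111,884.00.
DOL = $18,689,272.80 ÷ $9,848,572.80 = 1.8977; DFL = $9,848,572.80 ÷ $5,736,688.80 = 1.7168.
DCL = DOL × DFL = 1.8977 × 1.7168 = 3.2580.

3.26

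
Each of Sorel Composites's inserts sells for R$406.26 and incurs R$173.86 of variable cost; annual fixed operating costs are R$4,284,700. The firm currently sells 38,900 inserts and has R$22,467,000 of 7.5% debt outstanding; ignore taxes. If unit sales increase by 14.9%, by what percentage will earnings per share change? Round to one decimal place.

+43.9%

At 38,900 units, contribution = 38,900 × R$232.40 = R$9,040,360.00.
Operating income = contribution − fixed costs = R$9,040,360.00 − R$4,284,700 = R$4,755,660.00.
Interest = R$1,685,025.00, so EBIT − I = R$3,070,635.00.
DCL = total CM / (EBIT − I) = R$9,040,360.00 / R$3,070,635.00 = 2.9441.
EPS therefore changes by 2.9441 × (+14.9%) = +43.9%.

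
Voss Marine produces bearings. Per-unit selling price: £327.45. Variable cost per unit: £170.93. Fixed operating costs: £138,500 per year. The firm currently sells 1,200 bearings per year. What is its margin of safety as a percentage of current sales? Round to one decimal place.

Unit CM = price − variable cost = £327.45 − £170.93 = £156.52. Break-even units = £138,500 ÷ £156.52 = 884.87; break-even revenue = 884.87 × £327.45 = £289,750.99.
Actual sales revenue = 1,200 × £327.45 = £392,940.00.
Margin of safety = (£392,940.00 − £289,750.99) ÷ £392,940.00 = 26.3%.

26.3%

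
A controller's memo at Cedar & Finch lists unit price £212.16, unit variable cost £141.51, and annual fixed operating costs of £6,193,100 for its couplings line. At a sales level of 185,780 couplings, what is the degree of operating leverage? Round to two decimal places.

1.89

Contribution at this volume is 185,780 × £70.65 = £13,125,357.00.
EBIT = £13,125,357.00 − £6,193,100 = £6,932,257.00.
So DOL = total CM / EBIT = £13,125,357.00 / £6,932,257.00 = 1.8934.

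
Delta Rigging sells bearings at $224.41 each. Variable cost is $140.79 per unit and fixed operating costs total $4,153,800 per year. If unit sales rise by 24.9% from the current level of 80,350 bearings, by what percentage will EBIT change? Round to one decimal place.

+65.2%

At 80,350 units, contribution = 80,350 × $83.62 = $6,718,867.00.
EBIT = $6,718,867.00 − $4,153,800 = $2,565,067.00.
Degree of operating leverage = $6,718,867.00 / $2,565,067.00 = 2.6194.
Operating income changes by 2.6194 × +24.9% = +65.2%.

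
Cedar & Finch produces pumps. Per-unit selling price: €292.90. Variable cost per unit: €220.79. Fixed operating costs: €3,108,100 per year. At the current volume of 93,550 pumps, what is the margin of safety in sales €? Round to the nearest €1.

€14,776,159

Contribution margin per unit = €292.90 − €220.79 = €72.11. Break-even units = €3,108,100 ÷ €72.11 = 43,102.20; break-even revenue = 43,102.20 × €292.90 = €12,624,635.83.
Current sales = 93,550 × €292.90 = €27,400,795.00.
Margin of safety = €27,400,795.00 − €12,624,635.83 = €14,776,159.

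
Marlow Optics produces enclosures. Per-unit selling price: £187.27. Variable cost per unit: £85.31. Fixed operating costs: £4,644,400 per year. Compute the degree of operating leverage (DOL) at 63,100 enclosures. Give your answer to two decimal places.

Total contribution margin = 63,100 × £101.96 = £6,433,676.00.
Subtracting fixed costs: EBIT = £6,433,676.00 − £4,644,400 = £1,789,276.00.
So DOL = total CM / EBIT = £6,433,676.00 / £1,789,276.00 = 3.5957.

3.60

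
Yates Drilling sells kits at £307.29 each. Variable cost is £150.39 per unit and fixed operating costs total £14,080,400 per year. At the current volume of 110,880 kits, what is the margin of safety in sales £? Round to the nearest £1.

£6,495,731

Each unit contributes £307.29 − £150.39 = £156.90. Break-even units = £14,080,400 ÷ £156.90 = 89,741.24; break-even revenue = 89,741.24 × £307.29 = £27,576,584.55.
Current sales = 110,880 × £307.29 = £34,072,315.20.
Margin of safety = £34,072,315.20 − £27,576,584.55 = £6,495,731.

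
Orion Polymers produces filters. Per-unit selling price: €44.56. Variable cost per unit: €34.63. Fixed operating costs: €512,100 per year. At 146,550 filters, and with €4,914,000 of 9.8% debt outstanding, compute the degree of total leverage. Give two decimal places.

3.15

At 146,550 units, contribution = 146,550 × €9.93 = €1,455,241.50.
Operating income = contribution − fixed costs = €1,455,241.50 − €512,100 = €943,141.50. Interest = €481,572.00, so EBIT − I = €461,569.50.
Degree of total leverage = total CM / (EBIT − interest) = €1,455,241.50 / €461,569.50 = 3.1528.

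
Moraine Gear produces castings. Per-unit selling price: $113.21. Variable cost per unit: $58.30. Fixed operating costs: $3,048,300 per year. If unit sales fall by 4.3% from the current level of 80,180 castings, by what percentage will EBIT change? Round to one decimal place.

Total contribution margin = 80,180 × $54.91 = $4,402,683.80.
EBIT = $4,402,683.80 − $3,048,300 = $1,354,383.80.
DOL = contribution ÷ EBIT = $4,402,683.80 ÷ $1,354,383.80 = 3.2507.
So EBIT moves 3.2507 × (-4.3%) = -14.0%.

-14.0%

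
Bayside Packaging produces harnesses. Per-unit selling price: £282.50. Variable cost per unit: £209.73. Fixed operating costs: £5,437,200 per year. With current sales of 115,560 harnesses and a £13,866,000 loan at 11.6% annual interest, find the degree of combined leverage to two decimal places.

6.17

At 115,560 units, contribution = 115,560 × £72.77 = £8,409,301.20.
Operating income = contribution − fixed costs = £8,409,301.20 − £5,437,200 = £2,972,101.20. Interest = £1,608,456.00, so EBIT − I = £1,363,645.20.
Degree of total leverage = total CM / (EBIT − interest) = £8,409,301.20 / £1,363,645.20 = 6.1668.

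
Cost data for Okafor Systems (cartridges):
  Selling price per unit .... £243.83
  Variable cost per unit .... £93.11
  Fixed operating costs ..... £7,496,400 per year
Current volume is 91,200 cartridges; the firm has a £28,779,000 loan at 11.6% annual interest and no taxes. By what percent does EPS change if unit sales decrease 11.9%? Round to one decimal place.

Total contribution margin = 91,200 × £150.72 = £13,745,664.00.
Operating income = contribution − fixed costs = £13,745,664.00 − £7,496,400 = £6,249,264.00.
Interest = £3,338,364.00, so EBIT − I = £2,910,900.00.
Degree of combined leverage = contribution ÷ (EBIT − I) = £13,745,664.00 ÷ £2,910,900.00 = 4.7221.
EPS therefore changes by 4.7221 × (-11.9%) = -56.2%.

-56.2%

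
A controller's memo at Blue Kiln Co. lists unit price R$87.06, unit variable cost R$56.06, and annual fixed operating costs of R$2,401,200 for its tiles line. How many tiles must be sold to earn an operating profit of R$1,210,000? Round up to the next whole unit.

116,491 tiles

Contribution margin per unit = R$87.06 − R$56.06 = R$31.00.
Units = (FC + target) / CM = (R$2,401,200 + R$1,210,000) / R$31.00 = 116,490.32, so 116,491 tiles.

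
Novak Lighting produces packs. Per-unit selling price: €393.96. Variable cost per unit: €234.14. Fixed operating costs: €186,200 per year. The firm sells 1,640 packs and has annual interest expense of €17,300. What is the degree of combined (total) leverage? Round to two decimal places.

4.47

At 1,640 units, contribution = 1,640 × €159.82 = €262,104.80.
Operating income = contribution − fixed costs = €262,104.80 − €186,200 = €75,904.80. Interest = €17,300.00, so EBIT − I = €58,604.80.
DCL = contribution ÷ (EBIT − I) = €262,104.80 ÷ €58,604.80 = 4.4724.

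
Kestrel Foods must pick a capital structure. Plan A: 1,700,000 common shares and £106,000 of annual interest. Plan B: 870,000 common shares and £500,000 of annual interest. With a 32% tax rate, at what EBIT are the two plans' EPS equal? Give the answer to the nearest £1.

At indifference, (EBIT − 106,000)(1 − t)/1,700,000 = (EBIT − 500,000)(1 − t)/870,000.
The (1 − t) factor cancels: (EBIT − 106,000) × 870,000 = (EBIT − 500,000) × 1,700,000.
EBIT × (1,700,000 − 870,000) = 500,000 × 1,700,000 − 106,000 × 870,000 = 757,780,000,000, so EBIT = 757,780,000,000 ÷ 830,000 = 912,987.95.

£912,988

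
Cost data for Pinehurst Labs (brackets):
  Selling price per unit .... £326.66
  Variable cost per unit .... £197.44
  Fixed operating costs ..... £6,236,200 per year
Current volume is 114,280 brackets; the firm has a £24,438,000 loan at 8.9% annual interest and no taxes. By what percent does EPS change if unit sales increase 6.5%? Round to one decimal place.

Total contribution margin = 114,280 × £129.22 = £14,767,261.60.
Subtracting fixed costs: EBIT = £14,767,261.60 − £6,236,200 = £8,531,061.60.
Interest = £2,174,982.00, so EBIT − I = £6,356,079.60.
Degree of combined leverage = contribution ÷ (EBIT − I) = £14,767,261.60 ÷ £6,356,079.60 = 2.3233.
EPS therefore changes by 2.3233 × (+6.5%) = +15.1%.

+15.1%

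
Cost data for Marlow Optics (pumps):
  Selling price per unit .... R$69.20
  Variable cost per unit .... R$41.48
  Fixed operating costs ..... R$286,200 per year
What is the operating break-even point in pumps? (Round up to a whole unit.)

Unit CM = price − variable cost = R$69.20 − R$41.48 = R$27.72.
Units to break even: R$286,200 ÷ R$27.72 = 10,324.68, rounded up to 10,325.

10,325 pumps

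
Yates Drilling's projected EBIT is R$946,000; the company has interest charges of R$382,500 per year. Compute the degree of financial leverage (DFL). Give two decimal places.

Annual interest charges come to R$382,500.00.
Degree of financial leverage = EBIT / (EBIT − interest) = R$946,000 / R$563,500.00 = 1.6788.

1.68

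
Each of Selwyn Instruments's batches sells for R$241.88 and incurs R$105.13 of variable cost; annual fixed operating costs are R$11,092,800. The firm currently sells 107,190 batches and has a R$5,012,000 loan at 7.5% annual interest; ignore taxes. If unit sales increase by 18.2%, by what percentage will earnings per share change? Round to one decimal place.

Contribution at this volume is 107,190 × R$136.75 = R$14,658,232.50.
EBIT = R$14,658,232.50 − R$11,092,800 = R$3,565,432.50.
Interest = R$375,900.00, so EBIT − I = R$3,189,532.50.
Degree of combined leverage = contribution ÷ (EBIT − I) = R$14,658,232.50 ÷ R$3,189,532.50 = 4.5957.
%ΔEPS = DCL × %ΔSales = 4.5957 × +18.2% = +83.6%.

+83.6%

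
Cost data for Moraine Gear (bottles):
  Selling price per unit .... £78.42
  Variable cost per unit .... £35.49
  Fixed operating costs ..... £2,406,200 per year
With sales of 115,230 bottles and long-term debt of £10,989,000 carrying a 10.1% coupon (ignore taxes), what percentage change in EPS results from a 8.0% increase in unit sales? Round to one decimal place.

At 115,230 units, contribution = 115,230 × £42.93 = £4,946,823.90.
Subtracting fixed costs: EBIT = £4,946,823.90 − £2,406,200 = £2,540,623.90.
After interest of £1,109,889.00, pre-tax earnings = £1,430,734.90.
Degree of combined leverage = contribution ÷ (EBIT − I) = £4,946,823.90 ÷ £1,430,734.90 = 3.4575.
EPS therefore changes by 3.4575 × (+8.0%) = +27.7%.

+27.7%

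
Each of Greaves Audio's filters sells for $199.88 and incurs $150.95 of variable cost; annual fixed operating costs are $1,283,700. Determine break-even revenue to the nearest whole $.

Contribution margin per unit = $199.88 − $150.95 = $48.93, a CM ratio of $48.93 ÷ $199.88 = 0.2448.
Break-even sales = FC ÷ CM ratio = $1,283,700 × $199.88 / $48.93 = $5,243,939.

$5,243,939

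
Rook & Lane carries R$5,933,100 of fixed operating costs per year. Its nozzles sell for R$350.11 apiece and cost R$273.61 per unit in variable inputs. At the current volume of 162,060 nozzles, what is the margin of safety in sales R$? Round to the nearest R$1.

Unit CM = price − variable cost = R$350.11 − R$273.61 = R$76.50. Break-even units = R$5,933,100 ÷ R$76.50 = 77,556.86; break-even revenue = 77,556.86 × R$350.11 = R$27,153,433.22.
Actual sales revenue = 162,060 × R$350.11 = R$56,738,826.60.
Margin of safety = R$56,738,826.60 − R$27,153,433.22 = R$29,585,393.

R$29,585,393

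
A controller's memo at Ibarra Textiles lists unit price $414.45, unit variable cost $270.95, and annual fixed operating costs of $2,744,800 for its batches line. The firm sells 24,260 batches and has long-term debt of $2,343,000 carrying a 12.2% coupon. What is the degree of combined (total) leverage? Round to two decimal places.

7.72

At 24,260 units, contribution = 24,260 × $143.50 = $3,481,310.00.
EBIT = $3,481,310.00 − $2,744,800 = $736,510.00. Interest = $285,846.00, so EBIT − I = $450,664.00.
DCL = contribution ÷ (EBIT − I) = $3,481,310.00 ÷ $450,664.00 = 7.7248.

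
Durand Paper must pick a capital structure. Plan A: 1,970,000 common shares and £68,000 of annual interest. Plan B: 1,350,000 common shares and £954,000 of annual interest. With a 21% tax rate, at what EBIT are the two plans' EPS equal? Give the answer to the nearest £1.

£2,883,194

At indifference, (EBIT − 68,000)(1 − t)/1,970,000 = (EBIT − 954,000)(1 − t)/1,350,000.
The (1 − t) factor cancels: (EBIT − 68,000) × 1,350,000 = (EBIT − 954,000) × 1,970,000.
EBIT × (1,970,000 − 1,350,000) = 954,000 × 1,970,000 − 68,000 × 1,350,000 = 1,787,580,000,000, so EBIT = 1,787,580,000,000 ÷ 620,000 = 2,883,193.55.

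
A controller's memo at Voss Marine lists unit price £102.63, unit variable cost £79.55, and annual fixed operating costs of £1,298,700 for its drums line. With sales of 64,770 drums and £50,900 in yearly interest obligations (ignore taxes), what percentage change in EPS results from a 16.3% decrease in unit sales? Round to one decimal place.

At 64,770 units, contribution = 64,770 × £23.08 = £1,494,891.60.
Subtracting fixed costs: EBIT = £1,494,891.60 − £1,298,700 = £196,191.60.
After interest of £50,900.00, pre-tax earnings = £145,291.60.
DCL = total CM / (EBIT − I) = £1,494,891.60 / £145,291.60 = 10.2889.
%ΔEPS = DCL × %ΔSales = 10.2889 × -16.3% = -167.7%.

-167.7%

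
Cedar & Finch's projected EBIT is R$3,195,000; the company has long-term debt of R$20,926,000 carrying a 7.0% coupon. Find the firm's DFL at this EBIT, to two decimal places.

Annual interest charges come to R$1,464,820.00.
DFL = EBIT ÷ (EBIT − I) = R$3,195,000 ÷ (R$3,195,000 − R$1,464,820.00) = R$3,195,000 ÷ R$1,730,180.00 = 1.8466.

1.85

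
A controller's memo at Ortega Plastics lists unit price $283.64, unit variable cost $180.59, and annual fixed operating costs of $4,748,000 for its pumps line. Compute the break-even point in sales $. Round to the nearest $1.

CM per unit = $283.64 − $180.59 = $103.05; CM ratio = $103.05 / $283.64 = 0.3633.
Break-even revenue = fixed costs × price ÷ CM = $4,748,000 × $283.64 ÷ $103.05 = $13,068,634.

$13,068,634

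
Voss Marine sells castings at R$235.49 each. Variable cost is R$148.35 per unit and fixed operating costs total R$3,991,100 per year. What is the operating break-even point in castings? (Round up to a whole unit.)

Contribution margin per unit = R$235.49 − R$148.35 = R$87.14.
Break-even Q = R$3,991,100 / R$87.14 = 45,801.01 → 45,802 castings.

45,802 castings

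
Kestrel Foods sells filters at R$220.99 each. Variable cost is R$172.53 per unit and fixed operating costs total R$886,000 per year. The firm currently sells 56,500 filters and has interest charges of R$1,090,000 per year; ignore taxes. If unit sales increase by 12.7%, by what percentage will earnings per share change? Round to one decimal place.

Contribution at this volume is 56,500 × R$48.46 = R$2,737,990.00.
Operating income = contribution − fixed costs = R$2,737,990.00 − R$886,000 = R$1,851,990.00.
After interest of R$1,090,000.00, pre-tax earnings = R$761,990.00.
DCL = total CM / (EBIT − I) = R$2,737,990.00 / R$761,990.00 = 3.5932.
%ΔEPS = DCL × %ΔSales = 3.5932 × +12.7% = +45.6%.

+45.6%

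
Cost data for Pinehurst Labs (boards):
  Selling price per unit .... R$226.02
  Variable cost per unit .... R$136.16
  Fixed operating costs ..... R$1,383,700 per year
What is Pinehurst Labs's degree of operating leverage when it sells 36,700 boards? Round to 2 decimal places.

Total contribution margin = 36,700 × R$89.86 = R$3,297,862.00.
Operating income = contribution − fixed costs = R$3,297,862.00 − R$1,383,700 = R$1,914,162.00.
DOL = contribution ÷ EBIT = R$3,297,862.00 ÷ R$1,914,162.00 = 1.7229.

1.72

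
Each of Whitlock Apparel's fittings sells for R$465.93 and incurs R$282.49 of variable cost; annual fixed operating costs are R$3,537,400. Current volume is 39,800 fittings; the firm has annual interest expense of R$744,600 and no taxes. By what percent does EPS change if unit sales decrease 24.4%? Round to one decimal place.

-59.0%

At 39,800 units, contribution = 39,800 × R$183.44 = R$7,300,912.00.
Operating income = contribution − fixed costs = R$7,300,912.00 − R$3,537,400 = R$3,763,512.00.
Interest = R$744,600.00, so EBIT − I = R$3,018,912.00.
DCL = total CM / (EBIT − I) = R$7,300,912.00 / R$3,018,912.00 = 2.4184.
EPS therefore changes by 2.4184 × (-24.4%) = -59.0%.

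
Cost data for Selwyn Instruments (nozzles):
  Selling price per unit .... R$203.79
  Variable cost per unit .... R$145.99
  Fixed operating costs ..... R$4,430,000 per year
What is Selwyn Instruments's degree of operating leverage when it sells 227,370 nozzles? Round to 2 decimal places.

At 227,370 units, contribution = 227,370 × R$57.80 = R$13,141,986.00.
Subtracting fixed costs: EBIT = R$13,141,986.00 − R$4,430,000 = R$8,711,986.00.
Degree of operating leverage = R$13,141,986.00 / R$8,711,986.00 = 1.5085.

1.51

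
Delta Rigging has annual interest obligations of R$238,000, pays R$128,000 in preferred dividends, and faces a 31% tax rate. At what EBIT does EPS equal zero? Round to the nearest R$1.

R$423,507

Grossing the preferred dividend up to pre-tax terms: R$128,000 / (1 − 0.31) = R$185,507.25.
Financial break-even EBIT = interest + D_p ÷ (1 − t) = R$238,000 + R$185,507.25 = R$423,507.25.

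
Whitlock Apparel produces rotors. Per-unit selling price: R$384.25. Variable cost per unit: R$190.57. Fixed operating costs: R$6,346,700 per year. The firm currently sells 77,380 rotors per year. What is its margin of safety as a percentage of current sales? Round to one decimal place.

Each unit contributes R$384.25 − R$190.57 = R$193.68. Break-even units = R$6,346,700 ÷ R$193.68 = 32,769.00; break-even revenue = 32,769.00 × R$384.25 = R$12,591,488.41.
Actual sales revenue = 77,380 × R$384.25 = R$29,733,265.00.
Margin of safety = (R$29,733,265.00 − R$12,591,488.41) ÷ R$29,733,265.00 = 57.7%.

57.7%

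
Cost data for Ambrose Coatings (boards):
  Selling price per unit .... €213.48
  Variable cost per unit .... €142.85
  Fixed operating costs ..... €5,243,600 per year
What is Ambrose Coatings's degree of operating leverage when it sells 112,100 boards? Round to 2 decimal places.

At 112,100 units, contribution = 112,100 × €70.63 = €7,917,623.00.
EBIT = €7,917,623.00 − €5,243,600 = €2,674,023.00.
So DOL = total CM / EBIT = €7,917,623.00 / €2,674,023.00 = 2.9609.

2.96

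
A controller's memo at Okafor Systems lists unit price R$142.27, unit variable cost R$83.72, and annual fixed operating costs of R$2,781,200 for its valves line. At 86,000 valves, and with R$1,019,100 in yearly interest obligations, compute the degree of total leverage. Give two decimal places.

At 86,000 units, contribution = 86,000 × R$58.55 = R$5,035,300.00.
Operating income = contribution − fixed costs = R$5,035,300.00 − R$2,781,200 = R$2,254,100.00. Interest = R$1,019,100.00, so EBIT − I = R$1,235,000.00.
DCL = contribution ÷ (EBIT − I) = R$5,035,300.00 ÷ R$1,235,000.00 = 4.0772.

4.08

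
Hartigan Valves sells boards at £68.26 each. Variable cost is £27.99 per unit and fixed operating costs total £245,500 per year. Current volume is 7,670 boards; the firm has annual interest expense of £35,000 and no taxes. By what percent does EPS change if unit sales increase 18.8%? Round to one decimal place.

+204.7%

Contribution at this volume is 7,670 × £40.27 = £308,870.90.
Subtracting fixed costs: EBIT = £308,870.90 − £245,500 = £63,370.90.
Interest = £35,000.00, so EBIT − I = £28,370.90.
DCL = total CM / (EBIT − I) = £308,870.90 / £28,370.90 = 10.8869.
%ΔEPS = DCL × %ΔSales = 10.8869 × +18.8% = +204.7%.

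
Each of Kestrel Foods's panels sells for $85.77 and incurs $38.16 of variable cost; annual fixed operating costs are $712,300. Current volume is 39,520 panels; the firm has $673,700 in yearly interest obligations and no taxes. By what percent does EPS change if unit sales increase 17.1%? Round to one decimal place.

+64.9%

Total contribution margin = 39,520 × $47.61 = $1,881,547.20.
EBIT = $1,881,547.20 − $712,300 = $1,169,247.20.
After interest of $673,700.00, pre-tax earnings = $495,547.20.
Degree of combined leverage = contribution ÷ (EBIT − I) = $1,881,547.20 ÷ $495,547.20 = 3.7969.
%ΔEPS = DCL × %ΔSales = 3.7969 × +17.1% = +64.9%.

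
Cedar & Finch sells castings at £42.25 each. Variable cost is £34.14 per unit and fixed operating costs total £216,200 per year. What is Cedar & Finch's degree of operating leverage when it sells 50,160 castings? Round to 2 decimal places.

2.13

Total contribution margin = 50,160 × £8.11 = £406,797.60.
Operating income = contribution − fixed costs = £406,797.60 − £216,200 = £190,597.60.
Degree of operating leverage = £406,797.60 / £190,597.60 = 2.1343.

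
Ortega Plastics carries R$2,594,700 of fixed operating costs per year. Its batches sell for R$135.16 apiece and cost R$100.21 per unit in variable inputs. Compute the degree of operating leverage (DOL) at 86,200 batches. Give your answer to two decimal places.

7.21

Contribution at this volume is 86,200 × R$34.95 = R$3,012,690.00.
Subtracting fixed costs: EBIT = R$3,012,690.00 − R$2,594,700 = R$417,990.00.
Degree of operating leverage = R$3,012,690.00 / R$417,990.00 = 7.2076.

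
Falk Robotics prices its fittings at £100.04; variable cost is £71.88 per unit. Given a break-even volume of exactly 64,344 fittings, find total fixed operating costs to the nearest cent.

Contribution margin per unit = £100.04 − £71.88 = £28.16.
Fixed costs = break-even units × CM = 64,344 × £28.16 = £1,811,927.04.

£1,811,927.04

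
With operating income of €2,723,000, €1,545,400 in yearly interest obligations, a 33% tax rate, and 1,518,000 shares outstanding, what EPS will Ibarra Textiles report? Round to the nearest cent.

Interest = €1,545,400.00, so EBT = €2,723,000 − €1,545,400.00 = €1,177,600.00.
After tax at 33%: net income = €1,177,600.00 × 0.67 = €788,992.00.
Per share: €788,992.00 / 1,518,000 shares = €0.52.

€0.52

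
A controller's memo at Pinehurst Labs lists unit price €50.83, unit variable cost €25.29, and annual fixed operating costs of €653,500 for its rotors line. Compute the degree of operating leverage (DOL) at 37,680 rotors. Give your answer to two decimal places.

Total contribution margin = 37,680 × €25.54 = €962,347.20.
Operating income = contribution − fixed costs = €962,347.20 − €653,500 = €308,847.20.
So DOL = total CM / EBIT = €962,347.20 / €308,847.20 = 3.1159.

3.12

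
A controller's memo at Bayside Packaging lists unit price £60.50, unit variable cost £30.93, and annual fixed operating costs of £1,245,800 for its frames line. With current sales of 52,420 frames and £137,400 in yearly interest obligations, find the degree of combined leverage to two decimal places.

9.29

Contribution at this volume is 52,420 × £29.57 = £1,550,059.40.
EBIT = £1,550,059.40 − £1,245,800 = £304,259.40. Interest = £137,400.00, so EBIT − I = £166,859.40.
DCL = contribution ÷ (EBIT − I) = £1,550,059.40 ÷ £166,859.40 = 9.2896.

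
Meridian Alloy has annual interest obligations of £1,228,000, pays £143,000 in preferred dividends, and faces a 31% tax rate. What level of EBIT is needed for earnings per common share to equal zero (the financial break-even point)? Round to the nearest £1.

£1,435,246

Preferred dividends are paid after tax, so their pre-tax equivalent is £143,000 ÷ (1 − 0.31) = £207,246.38.
Financial break-even EBIT = interest + D_p ÷ (1 − t) = £1,228,000 + £207,246.38 = £1,435,246.38.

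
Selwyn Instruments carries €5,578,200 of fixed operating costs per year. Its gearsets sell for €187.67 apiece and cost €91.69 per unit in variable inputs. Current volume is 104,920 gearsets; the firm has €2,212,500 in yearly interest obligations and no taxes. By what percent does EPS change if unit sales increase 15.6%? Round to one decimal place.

+68.9%

Total contribution margin = 104,920 × €95.98 = €10,070,221.60.
Subtracting fixed costs: EBIT = €10,070,221.60 − €5,578,200 = €4,492,021.60.
After interest of €2,212,500.00, pre-tax earnings = €2,279,521.60.
DCL = total CM / (EBIT − I) = €10,070,221.60 / €2,279,521.60 = 4.4177.
%ΔEPS = DCL × %ΔSales = 4.4177 × +15.6% = +68.9%.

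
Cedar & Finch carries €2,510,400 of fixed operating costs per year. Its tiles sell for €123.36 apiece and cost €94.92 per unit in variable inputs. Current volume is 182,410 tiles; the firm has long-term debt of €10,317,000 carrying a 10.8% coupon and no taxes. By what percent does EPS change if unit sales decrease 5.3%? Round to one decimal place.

Contribution at this volume is 182,410 × €28.44 = €5,187,740.40.
EBIT = €5,187,740.40 − €2,510,400 = €2,677,340.40.
After interest of €1,114,236.00, pre-tax earnings = €1,563,104.40.
Degree of combined leverage = contribution ÷ (EBIT − I) = €5,187,740.40 ÷ €1,563,104.40 = 3.3189.
EPS therefore changes by 3.3189 × (-5.3%) = -17.6%.

-17.6%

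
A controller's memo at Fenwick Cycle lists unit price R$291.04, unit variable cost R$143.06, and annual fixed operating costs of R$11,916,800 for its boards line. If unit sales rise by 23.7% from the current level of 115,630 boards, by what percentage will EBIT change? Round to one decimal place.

At 115,630 units, contribution = 115,630 × R$147.98 = R$17,110,927.40.
Subtracting fixed costs: EBIT = R$17,110,927.40 − R$11,916,800 = R$5,194,127.40.
DOL = contribution ÷ EBIT = R$17,110,927.40 ÷ R$5,194,127.40 = 3.2943.
So EBIT moves 3.2943 × (+23.7%) = +78.1%.

+78.1%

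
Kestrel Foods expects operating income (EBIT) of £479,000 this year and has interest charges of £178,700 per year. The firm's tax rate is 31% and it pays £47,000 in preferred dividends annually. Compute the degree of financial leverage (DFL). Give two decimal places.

2.06

Interest = £178,700.00.
Preferred dividends grossed up pre-tax: £47,000 / (1 − 0.31) = £68,115.94.
DFL = EBIT ÷ [EBIT − I − D_p/(1−t)] = £479,000 ÷ [£479,000 − £178,700.00 − £68,115.94] = £479,000 ÷ £232,184.06 = 2.0630.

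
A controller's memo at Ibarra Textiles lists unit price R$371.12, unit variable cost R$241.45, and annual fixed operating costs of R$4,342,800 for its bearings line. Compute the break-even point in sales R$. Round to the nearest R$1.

R$12,429,243

Contribution margin per unit = R$371.12 − R$241.45 = R$129.67, a CM ratio of R$129.67 ÷ R$371.12 = 0.3494.
Break-even revenue = fixed costs × price ÷ CM = R$4,342,800 × R$371.12 ÷ R$129.67 = R$12,429,243.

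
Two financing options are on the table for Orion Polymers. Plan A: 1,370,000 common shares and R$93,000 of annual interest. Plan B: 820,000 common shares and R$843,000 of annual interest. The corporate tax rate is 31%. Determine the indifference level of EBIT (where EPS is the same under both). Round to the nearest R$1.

At indifference, (EBIT − 93,000)(1 − t)/1,370,000 = (EBIT − 843,000)(1 − t)/820,000.
Cancelling (1 − t) and cross-multiplying: 820,000·(EBIT − 93,000) = 1,370,000·(EBIT − 843,000).
Solving, EBIT = (843,000·1,370,000 − 93,000·820,000) / (1,370,000 − 820,000) = 1,078,650,000,000 / 550,000 = 1,961,181.82.

R$1,961,182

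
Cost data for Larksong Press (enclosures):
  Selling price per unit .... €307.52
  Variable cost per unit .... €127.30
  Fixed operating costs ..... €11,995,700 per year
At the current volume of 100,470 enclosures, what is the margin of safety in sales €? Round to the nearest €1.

Each unit contributes €307.52 − €127.30 = €180.22. Break-even units = €11,995,700 ÷ €180.22 = 66,561.42; break-even revenue = 66,561.42 × €307.52 = €20,468,969.39.
Current sales = 100,470 × €307.52 = €30,896,534.40.
Margin of safety = €30,896,534.40 − €20,468,969.39 = €10,427,565.

€10,427,565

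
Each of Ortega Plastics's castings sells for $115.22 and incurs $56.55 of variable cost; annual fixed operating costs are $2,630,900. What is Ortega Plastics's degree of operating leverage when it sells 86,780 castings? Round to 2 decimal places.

2.07

Total contribution margin = 86,780 × $58.67 = $5,091,382.60.
EBIT = $5,091,382.60 − $2,630,900 = $2,460,482.60.
Degree of operating leverage = $5,091,382.60 / $2,460,482.60 = 2.0693.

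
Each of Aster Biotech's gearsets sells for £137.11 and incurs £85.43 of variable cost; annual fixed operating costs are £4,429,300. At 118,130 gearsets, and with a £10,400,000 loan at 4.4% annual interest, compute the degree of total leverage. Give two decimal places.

5.01

Total contribution margin = 118,130 × £51.68 = £6,104,958.40.
EBIT = £6,104,958.40 − £4,429,300 = £1,675,658.40. Interest = £457,600.00, so EBIT − I = £1,218,058.40.
Degree of total leverage = total CM / (EBIT − interest) = £6,104,958.40 / £1,218,058.40 = 5.0120.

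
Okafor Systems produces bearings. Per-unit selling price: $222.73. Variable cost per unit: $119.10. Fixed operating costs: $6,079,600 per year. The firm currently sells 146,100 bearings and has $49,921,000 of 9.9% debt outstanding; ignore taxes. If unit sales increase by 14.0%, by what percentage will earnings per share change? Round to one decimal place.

Contribution at this volume is 146,100 × $103.63 = $15,140,343.00.
Operating income = contribution − fixed costs = $15,140,343.00 − $6,079,600 = $9,060,743.00.
Interest = $4,942,179.00, so EBIT − I = $4,118,564.00.
Degree of combined leverage = contribution ÷ (EBIT − I) = $15,140,343.00 ÷ $4,118,564.00 = 3.6761.
%ΔEPS = DCL × %ΔSales = 3.6761 × +14.0% = +51.5%.

+51.5%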